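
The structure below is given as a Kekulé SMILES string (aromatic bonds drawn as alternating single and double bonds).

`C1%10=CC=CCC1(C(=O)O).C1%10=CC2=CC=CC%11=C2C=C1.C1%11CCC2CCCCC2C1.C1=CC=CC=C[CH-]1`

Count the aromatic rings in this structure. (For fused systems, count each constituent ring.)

The SMILES encodes a six-membered carbon ring with two conjugated C=C double bonds and two sp³ carbons; two fused six-membered carbon rings, each with three alternating C=C double bonds; two fused six-membered saturated carbon rings; a seven-membered all-carbon ring bearing a negative charge on one carbon, with three C=C double bonds.
The 6-membered ring has two sp³ carbons, so it is not fully conjugated — not aromatic (1,3-cyclohexadiene).
The fused 6/6-membered bicyclic is a single π system with 10 sp² atoms and 10 π electrons from ring double bonds. 10 = 4(2)+2, so the system is aromatic and both rings count as aromatic (naphthalene).
The second 6-membered ring has only sp³ atoms, so it is not fully conjugated — not aromatic (cyclohexane ring).
The third 6-membered ring has only sp³ atoms, so it is not fully conjugated — not aromatic (cyclohexane ring).
The 7-membered ring has only sp² ring atoms; a planar conformation would have a fully conjugated π system of 8 electrons. But 8 = 4(2), which is 4n not 4n+2, so it is not aromatic (cycloheptatrienyl anion).
2 of the 6 rings are aromatic. Total: 2.

2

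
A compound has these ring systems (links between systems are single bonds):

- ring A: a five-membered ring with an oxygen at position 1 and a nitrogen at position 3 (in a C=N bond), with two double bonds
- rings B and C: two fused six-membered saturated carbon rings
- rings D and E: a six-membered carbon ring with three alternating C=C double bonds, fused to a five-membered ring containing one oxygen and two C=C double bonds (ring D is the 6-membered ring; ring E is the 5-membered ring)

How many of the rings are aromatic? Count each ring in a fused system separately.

Ring A has a continuous p-orbital overlap around the ring; 2 ring double bonds (4 π electrons) plus a heteroatom lone pair (2) give 6 π electrons. That satisfies 4n+2 with n=1, so ring A is aromatic (oxazole).
Ring B has only sp³ atoms, so it is not fully conjugated — not aromatic (cyclohexane ring).
Ring C has only sp³ atoms, so it is not fully conjugated — not aromatic (cyclohexane ring).
Rings D and E form a fused bicyclic system (with one oxygen) with 9 sp² atoms and 10 π electrons from ring double bonds plus a heteroatom lone pair. 10 = 4(2)+2, so the system is aromatic and both rings count as aromatic (benzofuran).
Aromatic: A, D, E. Total: 3.

3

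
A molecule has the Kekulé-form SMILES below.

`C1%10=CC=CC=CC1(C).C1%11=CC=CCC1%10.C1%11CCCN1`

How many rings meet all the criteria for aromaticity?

0

The SMILES encodes a seven-membered carbon ring with three C=C double bonds and one sp³ carbon; a six-membered carbon ring with two conjugated C=C double bonds and two sp³ carbons; a five-membered saturated ring of four carbons and one N–H nitrogen.
The 7-membered ring has one sp³ carbon, so it is not fully conjugated — not aromatic (cycloheptatriene).
The 6-membered ring has two sp³ carbons, so it is not fully conjugated — not aromatic (1,3-cyclohexadiene).
The 5-membered ring with one N–H has only sp³ atoms, so it is not fully conjugated — not aromatic (pyrrolidine).
None of the rings are aromatic. Total: 0.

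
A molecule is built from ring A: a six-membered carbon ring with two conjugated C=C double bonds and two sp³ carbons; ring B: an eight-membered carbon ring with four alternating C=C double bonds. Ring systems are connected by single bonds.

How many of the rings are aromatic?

Ring A has two sp³ carbons, so it is not fully conjugated — not aromatic (1,3-cyclohexadiene).
Ring B has only sp² ring atoms; a planar conformation would have a fully conjugated π system of 8 electrons. But 8 = 4(2), which is 4n not 4n+2, so ring B is not aromatic (cyclooctatetraene) — cyclooctatetraene distorts into a non-planar tub to avoid antiaromaticity.
No ring is aromatic. Total: 0.

0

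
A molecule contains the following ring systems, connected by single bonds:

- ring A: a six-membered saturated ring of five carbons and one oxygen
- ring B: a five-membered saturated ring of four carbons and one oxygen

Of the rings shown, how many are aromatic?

0

Ring A has only sp³ atoms, so it is not fully conjugated — not aromatic (tetrahydropyran).
Ring B has only sp³ atoms, so it is not fully conjugated — not aromatic (tetrahydrofuran).
No ring is aromatic. Total: 0.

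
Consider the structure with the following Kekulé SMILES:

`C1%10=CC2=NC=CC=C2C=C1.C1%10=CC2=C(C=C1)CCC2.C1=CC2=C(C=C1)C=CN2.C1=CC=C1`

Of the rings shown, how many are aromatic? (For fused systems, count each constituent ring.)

The SMILES encodes two fused six-membered rings, each with three alternating double bonds; one ring is all carbon and the other has one ring nitrogen; a six-membered carbon ring with three alternating C=C double bonds, fused to a saturated five-membered carbon ring; a six-membered carbon ring with three alternating C=C double bonds, fused to a five-membered ring containing one N–H nitrogen and two C=C double bonds; a four-membered carbon ring with two alternating C=C double bonds.
The fused 6/6-membered bicyclic (with one nitrogen) is a single π system with 10 sp² atoms and 10 π electrons from ring double bonds. 10 = 4(2)+2, so the system is aromatic and both rings count as aromatic (quinoline).
The 6-membered ring has a continuous p-orbital overlap around the ring; 3 ring double bonds give 6 π electrons. 6 = 4(1)+2, so it is aromatic (benzene ring).
The 5-membered ring has three sp³ carbons, so it is not fully conjugated — not aromatic (cyclopentane ring).
The fused 6/5-membered bicyclic (with one N–H) is a single π system with 9 sp² atoms and 10 π electrons from ring double bonds plus a heteroatom lone pair. 10 = 4(2)+2, so the system is aromatic and both rings count as aromatic (indole).
The 4-membered ring has only sp² ring atoms; a planar conformation would have a fully conjugated π system of 4 electrons. But 4 = 4(1), which is 4n not 4n+2, so it is not aromatic (cyclobutadiene) — cyclobutadiene is antiaromatic and distorts to a rectangle.
5 of the 7 rings are aromatic. Total: 5.

5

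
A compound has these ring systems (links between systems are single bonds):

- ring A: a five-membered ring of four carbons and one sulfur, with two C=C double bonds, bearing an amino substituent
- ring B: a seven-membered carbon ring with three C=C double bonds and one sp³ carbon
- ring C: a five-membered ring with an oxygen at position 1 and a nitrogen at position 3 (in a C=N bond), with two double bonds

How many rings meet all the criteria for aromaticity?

Ring A has a continuous p-orbital overlap around the ring; 2 ring double bonds (4 π electrons) plus a heteroatom lone pair (2) give 6 π electrons. Since 6 = 4n+2 (n=1), ring A is aromatic (thiophene).
Ring B has one sp³ carbon, so it is not fully conjugated — not aromatic (cycloheptatriene).
Ring C has a continuous p-orbital overlap around the ring; 2 ring double bonds (4 π electrons) plus a heteroatom lone pair (2) give 6 π electrons. 6 = 4(1)+2, so ring C is aromatic (oxazole).
Aromatic: A, C. Total: 2.

2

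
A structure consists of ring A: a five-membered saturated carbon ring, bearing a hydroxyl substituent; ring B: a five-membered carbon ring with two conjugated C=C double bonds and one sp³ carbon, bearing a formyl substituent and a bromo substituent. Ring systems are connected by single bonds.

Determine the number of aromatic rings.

Ring A has only sp³ atoms, so it is not fully conjugated — not aromatic (cyclopentane).
Ring B has one sp³ carbon, so it is not fully conjugated — not aromatic (cyclopentadiene).
No ring is aromatic. Total: 0.

0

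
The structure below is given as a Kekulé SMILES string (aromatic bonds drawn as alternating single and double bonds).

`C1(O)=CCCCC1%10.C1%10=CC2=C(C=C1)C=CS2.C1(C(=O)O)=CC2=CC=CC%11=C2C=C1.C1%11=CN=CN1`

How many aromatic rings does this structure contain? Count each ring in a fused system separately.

5

The SMILES encodes a six-membered carbon ring with one C=C double bond; a six-membered carbon ring with three alternating C=C double bonds, fused to a five-membered ring containing one sulfur and two C=C double bonds; two fused six-membered carbon rings, each with three alternating C=C double bonds; a five-membered ring with nitrogens at positions 1 and 3 (one bearing H, one in a C=N bond) and two double bonds.
The 6-membered ring has four sp³ carbons, so it is not fully conjugated — not aromatic (cyclohexene).
The fused 6/5-membered bicyclic (with one sulfur) is a single π system with 9 sp² atoms and 10 π electrons from ring double bonds plus a heteroatom lone pair. 10 = 4(2)+2, so the system is aromatic and both rings count as aromatic (benzothiophene).
The fused 6/6-membered bicyclic is a single π system with 10 sp² atoms and 10 π electrons from ring double bonds. 10 = 4(2)+2, so the system is aromatic and both rings count as aromatic (naphthalene).
The 5-membered ring with two nitrogens (one N–H, one =N–) is fully conjugated (every ring atom contributes a p orbital); 2 ring double bonds (4 π electrons) plus a heteroatom lone pair (2) give 6 π electrons. That satisfies 4n+2 with n=1, so it is aromatic (imidazole).
5 of the 6 rings are aromatic. Total: 5.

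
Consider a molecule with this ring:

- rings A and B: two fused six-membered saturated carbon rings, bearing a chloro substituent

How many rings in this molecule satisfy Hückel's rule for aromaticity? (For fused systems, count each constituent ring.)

0

Ring A has only sp³ atoms, so it is not fully conjugated — not aromatic (cyclohexane ring).
Ring B has only sp³ atoms, so it is not fully conjugated — not aromatic (cyclohexane ring).
No ring is aromatic. Total: 0.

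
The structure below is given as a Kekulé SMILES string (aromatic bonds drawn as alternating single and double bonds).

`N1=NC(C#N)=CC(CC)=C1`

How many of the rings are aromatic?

The SMILES encodes a six-membered ring with two adjacent nitrogens and three alternating double bonds.
The 6-membered ring with two nitrogens (1,2) has a continuous p-orbital overlap around the ring; 3 ring double bonds give 6 π electrons. 6 = 4(1)+2, so it is aromatic (pyridazine).

1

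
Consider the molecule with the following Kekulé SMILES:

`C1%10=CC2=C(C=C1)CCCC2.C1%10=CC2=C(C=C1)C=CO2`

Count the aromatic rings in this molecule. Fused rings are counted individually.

3

The SMILES encodes a six-membered carbon ring with three alternating C=C double bonds, fused to a saturated six-membered carbon ring; a six-membered carbon ring with three alternating C=C double bonds, fused to a five-membered ring containing one oxygen and two C=C double bonds.
The 6-membered ring is fully conjugated (every ring atom contributes a p orbital); 3 ring double bonds give 6 π electrons. 6 = 4(1)+2, so it is aromatic (benzene ring).
The second 6-membered ring has four sp³ carbons, so it is not fully conjugated — not aromatic (cyclohexane ring).
The fused 6/5-membered bicyclic (with one oxygen) is a single π system with 9 sp² atoms and 10 π electrons from ring double bonds plus a heteroatom lone pair. 10 = 4(2)+2, so the system is aromatic and both rings count as aromatic (benzofuran).
3 of the 4 rings are aromatic. Total: 3.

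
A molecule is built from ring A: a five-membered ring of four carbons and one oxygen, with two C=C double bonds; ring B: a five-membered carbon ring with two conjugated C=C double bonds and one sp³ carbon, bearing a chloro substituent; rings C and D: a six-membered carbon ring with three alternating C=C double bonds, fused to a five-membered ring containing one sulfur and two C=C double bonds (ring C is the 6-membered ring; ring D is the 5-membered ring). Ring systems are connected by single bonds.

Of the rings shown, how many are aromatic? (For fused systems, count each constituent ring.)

3

Ring A is fully conjugated (every ring atom contributes a p orbital); 2 ring double bonds (4 π electrons) plus a heteroatom lone pair (2) give 6 π electrons. That satisfies 4n+2 with n=1, so ring A is aromatic (furan).
Ring B has one sp³ carbon, so it is not fully conjugated — not aromatic (cyclopentadiene).
Rings C and D form a fused bicyclic system (with one sulfur) with 9 sp² atoms and 10 π electrons from ring double bonds plus a heteroatom lone pair. 10 = 4(2)+2, so the system is aromatic and both rings count as aromatic (benzothiophene).
Aromatic: A, C, D. Total: 3.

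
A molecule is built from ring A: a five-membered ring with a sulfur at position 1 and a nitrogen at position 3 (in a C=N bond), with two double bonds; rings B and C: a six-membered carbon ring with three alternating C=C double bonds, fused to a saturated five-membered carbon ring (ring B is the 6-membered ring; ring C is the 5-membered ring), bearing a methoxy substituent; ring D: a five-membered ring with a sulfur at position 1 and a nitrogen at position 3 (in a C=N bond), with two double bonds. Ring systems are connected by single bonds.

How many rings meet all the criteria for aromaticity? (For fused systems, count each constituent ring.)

Ring A is fully conjugated (every ring atom contributes a p orbital); 2 ring double bonds (4 π electrons) plus a heteroatom lone pair (2) give 6 π electrons. That satisfies 4n+2 with n=1, so ring A is aromatic (thiazole).
Ring B is planar and fully conjugated; 3 ring double bonds give 6 π electrons. 6 = 4(1)+2, so ring B is aromatic (benzene ring).
Ring C has three sp³ carbons, so it is not fully conjugated — not aromatic (cyclopentane ring).
Ring D is planar and fully conjugated; 2 ring double bonds (4 π electrons) plus a heteroatom lone pair (2) give 6 π electrons. That satisfies 4n+2 with n=1, so ring D is aromatic (thiazole).
Aromatic: A, B, D. Total: 3.

3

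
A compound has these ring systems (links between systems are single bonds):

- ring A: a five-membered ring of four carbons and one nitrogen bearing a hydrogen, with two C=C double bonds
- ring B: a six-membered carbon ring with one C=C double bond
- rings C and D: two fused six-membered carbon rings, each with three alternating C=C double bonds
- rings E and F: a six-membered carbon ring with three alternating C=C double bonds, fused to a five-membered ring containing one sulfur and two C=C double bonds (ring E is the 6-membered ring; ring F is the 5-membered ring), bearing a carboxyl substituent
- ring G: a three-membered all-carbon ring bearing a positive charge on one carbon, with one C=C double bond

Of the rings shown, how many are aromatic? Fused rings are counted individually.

Ring A is planar and fully conjugated; 2 ring double bonds (4 π electrons) plus a heteroatom lone pair (2) give 6 π electrons. Since 6 = 4n+2 (n=1), ring A is aromatic (pyrrole).
Ring B has four sp³ carbons, so it is not fully conjugated — not aromatic (cyclohexene).
Rings C and D form a fused bicyclic system with 10 sp² atoms and 10 π electrons from ring double bonds. 10 = 4(2)+2, so the system is aromatic and both rings count as aromatic (naphthalene).
Rings E and F form a fused bicyclic system (with one sulfur) with 9 sp² atoms and 10 π electrons from ring double bonds plus a heteroatom lone pair. 10 = 4(2)+2, so the system is aromatic and both rings count as aromatic (benzothiophene).
Ring G is planar and fully conjugated; 1 ring double bond (2 π electrons) plus the carbocation's empty p orbital (0, but keeps the ring conjugated) give 2 π electrons. That satisfies 4n+2 with n=0, so ring G is aromatic (cyclopropenyl cation).
Aromatic: A, C, D, E, F, G. Total: 6.

6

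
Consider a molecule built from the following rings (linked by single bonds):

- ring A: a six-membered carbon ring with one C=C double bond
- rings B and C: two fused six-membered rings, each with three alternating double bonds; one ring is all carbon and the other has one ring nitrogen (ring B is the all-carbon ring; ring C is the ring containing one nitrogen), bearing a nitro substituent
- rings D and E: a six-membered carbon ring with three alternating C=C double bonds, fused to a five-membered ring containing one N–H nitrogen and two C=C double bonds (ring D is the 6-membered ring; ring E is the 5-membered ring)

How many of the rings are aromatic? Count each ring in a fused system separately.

4

Ring A has four sp³ carbons, so it is not fully conjugated — not aromatic (cyclohexene).
Rings B and C form a fused bicyclic system (with one nitrogen) with 10 sp² atoms and 10 π electrons from ring double bonds. 10 = 4(2)+2, so the system is aromatic and both rings count as aromatic (quinoline).
Rings D and E form a fused bicyclic system (with one N–H) with 9 sp² atoms and 10 π electrons from ring double bonds plus a heteroatom lone pair. 10 = 4(2)+2, so the system is aromatic and both rings count as aromatic (indole).
Aromatic: B, C, D, E. Total: 4.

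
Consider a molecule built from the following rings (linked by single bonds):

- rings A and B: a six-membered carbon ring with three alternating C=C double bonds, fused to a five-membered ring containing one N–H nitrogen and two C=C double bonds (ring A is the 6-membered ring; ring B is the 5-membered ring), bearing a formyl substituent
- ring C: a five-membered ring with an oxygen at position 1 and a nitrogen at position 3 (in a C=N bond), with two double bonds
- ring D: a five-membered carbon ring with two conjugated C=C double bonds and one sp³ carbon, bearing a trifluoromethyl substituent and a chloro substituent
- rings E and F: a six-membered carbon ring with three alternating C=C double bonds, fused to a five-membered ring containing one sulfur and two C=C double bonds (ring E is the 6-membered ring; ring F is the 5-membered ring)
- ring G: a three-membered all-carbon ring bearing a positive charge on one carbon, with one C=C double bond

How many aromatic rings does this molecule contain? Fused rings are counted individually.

Rings A and B form a fused bicyclic system (with one N–H) with 9 sp² atoms and 10 π electrons from ring double bonds plus a heteroatom lone pair. 10 = 4(2)+2, so the system is aromatic and both rings count as aromatic (indole).
Ring C is fully conjugated (every ring atom contributes a p orbital); 2 ring double bonds (4 π electrons) plus a heteroatom lone pair (2) give 6 π electrons. That satisfies 4n+2 with n=1, so ring C is aromatic (oxazole).
Ring D has one sp³ carbon, so it is not fully conjugated — not aromatic (cyclopentadiene).
Rings E and F form a fused bicyclic system (with one sulfur) with 9 sp² atoms and 10 π electrons from ring double bonds plus a heteroatom lone pair. 10 = 4(2)+2, so the system is aromatic and both rings count as aromatic (benzothiophene).
Ring G is fully conjugated (every ring atom contributes a p orbital); 1 ring double bond (2 π electrons) plus the carbocation's empty p orbital (0, but keeps the ring conjugated) give 2 π electrons. 2 = 4(0)+2, so ring G is aromatic (cyclopropenyl cation).
Aromatic: A, B, C, E, F, G. Total: 6.

6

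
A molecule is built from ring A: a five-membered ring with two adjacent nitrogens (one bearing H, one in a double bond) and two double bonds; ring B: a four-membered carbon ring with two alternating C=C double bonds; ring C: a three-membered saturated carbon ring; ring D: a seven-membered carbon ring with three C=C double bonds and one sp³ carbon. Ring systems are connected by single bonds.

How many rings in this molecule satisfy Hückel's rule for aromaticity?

1

Ring A has a continuous p-orbital overlap around the ring; 2 ring double bonds (4 π electrons) plus a heteroatom lone pair (2) give 6 π electrons. 6 = 4(1)+2, so ring A is aromatic (pyrazole).
Ring B has only sp² ring atoms; a planar conformation would have a fully conjugated π system of 4 electrons. But 4 = 4(1), which is 4n not 4n+2, so ring B is not aromatic (cyclobutadiene) — cyclobutadiene is antiaromatic and distorts to a rectangle.
Ring C has only sp³ atoms, so it is not fully conjugated — not aromatic (cyclopropane).
Ring D has one sp³ carbon, so it is not fully conjugated — not aromatic (cycloheptatriene).
Aromatic: A. Total: 1.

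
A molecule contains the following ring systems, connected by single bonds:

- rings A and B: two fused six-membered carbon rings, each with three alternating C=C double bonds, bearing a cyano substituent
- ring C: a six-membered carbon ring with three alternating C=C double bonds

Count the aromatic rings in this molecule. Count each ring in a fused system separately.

3

Rings A and B form a fused bicyclic system with 10 sp² atoms and 10 π electrons from ring double bonds. 10 = 4(2)+2, so the system is aromatic and both rings count as aromatic (naphthalene).
Ring C is fully conjugated (every ring atom contributes a p orbital); 3 ring double bonds give 6 π electrons. That satisfies 4n+2 with n=1, so ring C is aromatic (benzene).
Aromatic: A, B, C. Total: 3.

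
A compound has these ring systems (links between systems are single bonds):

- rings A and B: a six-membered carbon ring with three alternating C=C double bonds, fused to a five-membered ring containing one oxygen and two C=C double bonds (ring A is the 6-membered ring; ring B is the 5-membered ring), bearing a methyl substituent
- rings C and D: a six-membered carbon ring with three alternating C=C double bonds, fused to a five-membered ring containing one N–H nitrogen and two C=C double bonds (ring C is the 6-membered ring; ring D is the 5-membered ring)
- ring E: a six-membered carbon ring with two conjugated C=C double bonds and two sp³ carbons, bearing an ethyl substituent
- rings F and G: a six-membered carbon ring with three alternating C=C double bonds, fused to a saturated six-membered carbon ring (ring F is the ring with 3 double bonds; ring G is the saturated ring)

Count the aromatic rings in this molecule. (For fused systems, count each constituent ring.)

5

Rings A and B form a fused bicyclic system (with one oxygen) with 9 sp² atoms and 10 π electrons from ring double bonds plus a heteroatom lone pair. 10 = 4(2)+2, so the system is aromatic and both rings count as aromatic (benzofuran).
Rings C and D form a fused bicyclic system (with one N–H) with 9 sp² atoms and 10 π electrons from ring double bonds plus a heteroatom lone pair. 10 = 4(2)+2, so the system is aromatic and both rings count as aromatic (indole).
Ring E has two sp³ carbons, so it is not fully conjugated — not aromatic (1,3-cyclohexadiene).
Ring F is fully conjugated (every ring atom contributes a p orbital); 3 ring double bonds give 6 π electrons. Since 6 = 4n+2 (n=1), ring F is aromatic (benzene ring).
Ring G has four sp³ carbons, so it is not fully conjugated — not aromatic (cyclohexane ring).
Aromatic: A, B, C, D, F. Total: 5.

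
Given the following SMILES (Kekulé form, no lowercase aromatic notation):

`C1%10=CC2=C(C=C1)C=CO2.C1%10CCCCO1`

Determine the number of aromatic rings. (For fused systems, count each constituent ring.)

The SMILES encodes a six-membered carbon ring with three alternating C=C double bonds, fused to a five-membered ring containing one oxygen and two C=C double bonds; a six-membered saturated ring of five carbons and one oxygen.
The fused 6/5-membered bicyclic (with one oxygen) is a single π system with 9 sp² atoms and 10 π electrons from ring double bonds plus a heteroatom lone pair. 10 = 4(2)+2, so the system is aromatic and both rings count as aromatic (benzofuran).
The 6-membered ring with one oxygen has only sp³ atoms, so it is not fully conjugated — not aromatic (tetrahydropyran).
2 of the 3 rings are aromatic. Total: 2.

2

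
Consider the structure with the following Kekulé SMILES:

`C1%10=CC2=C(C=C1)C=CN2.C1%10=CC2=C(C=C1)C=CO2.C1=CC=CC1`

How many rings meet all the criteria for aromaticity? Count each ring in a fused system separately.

The SMILES encodes a six-membered carbon ring with three alternating C=C double bonds, fused to a five-membered ring containing one N–H nitrogen and two C=C double bonds; a six-membered carbon ring with three alternating C=C double bonds, fused to a five-membered ring containing one oxygen and two C=C double bonds; a five-membered carbon ring with two conjugated C=C double bonds and one sp³ carbon.
The fused 6/5-membered bicyclic (with one N–H) is a single π system with 9 sp² atoms and 10 π electrons from ring double bonds plus a heteroatom lone pair. 10 = 4(2)+2, so the system is aromatic and both rings count as aromatic (indole).
The fused 6/5-membered bicyclic (with one oxygen) is a single π system with 9 sp² atoms and 10 π electrons from ring double bonds plus a heteroatom lone pair. 10 = 4(2)+2, so the system is aromatic and both rings count as aromatic (benzofuran).
The 5-membered ring has one sp³ carbon, so it is not fully conjugated — not aromatic (cyclopentadiene).
4 of the 5 rings are aromatic. Total: 4.

4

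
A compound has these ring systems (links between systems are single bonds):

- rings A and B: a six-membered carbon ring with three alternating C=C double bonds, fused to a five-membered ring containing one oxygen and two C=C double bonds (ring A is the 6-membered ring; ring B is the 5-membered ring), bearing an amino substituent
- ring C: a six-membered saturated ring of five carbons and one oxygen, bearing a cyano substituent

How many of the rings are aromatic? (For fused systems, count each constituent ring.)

Rings A and B form a fused bicyclic system (with one oxygen) with 9 sp² atoms and 10 π electrons from ring double bonds plus a heteroatom lone pair. 10 = 4(2)+2, so the system is aromatic and both rings count as aromatic (benzofuran).
Ring C has only sp³ atoms, so it is not fully conjugated — not aromatic (tetrahydropyran).
Aromatic: A, B. Total: 2.

2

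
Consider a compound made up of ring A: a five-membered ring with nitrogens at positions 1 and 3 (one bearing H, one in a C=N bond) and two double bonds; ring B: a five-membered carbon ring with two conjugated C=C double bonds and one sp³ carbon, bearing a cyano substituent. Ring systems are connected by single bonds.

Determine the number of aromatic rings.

1

Ring A has a continuous p-orbital overlap around the ring; 2 ring double bonds (4 π electrons) plus a heteroatom lone pair (2) give 6 π electrons. 6 = 4(1)+2, so ring A is aromatic (imidazole).
Ring B has one sp³ carbon, so it is not fully conjugated — not aromatic (cyclopentadiene).
Aromatic: A. Total: 1.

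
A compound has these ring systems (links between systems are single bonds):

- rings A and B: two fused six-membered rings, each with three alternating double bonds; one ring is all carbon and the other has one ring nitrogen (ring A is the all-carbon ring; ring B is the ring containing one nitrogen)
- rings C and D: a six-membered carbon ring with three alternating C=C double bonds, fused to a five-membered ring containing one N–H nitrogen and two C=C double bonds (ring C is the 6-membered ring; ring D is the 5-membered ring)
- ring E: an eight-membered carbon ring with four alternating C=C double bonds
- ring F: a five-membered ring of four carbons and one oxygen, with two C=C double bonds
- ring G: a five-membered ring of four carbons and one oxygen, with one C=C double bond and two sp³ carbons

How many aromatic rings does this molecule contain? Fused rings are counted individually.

5

Rings A and B form a fused bicyclic system (with one nitrogen) with 10 sp² atoms and 10 π electrons from ring double bonds. 10 = 4(2)+2, so the system is aromatic and both rings count as aromatic (quinoline).
Rings C and D form a fused bicyclic system (with one N–H) with 9 sp² atoms and 10 π electrons from ring double bonds plus a heteroatom lone pair. 10 = 4(2)+2, so the system is aromatic and both rings count as aromatic (indole).
Ring E has only sp² ring atoms; a planar conformation would have a fully conjugated π system of 8 electrons. But 8 = 4(2), which is 4n not 4n+2, so ring E is not aromatic (cyclooctatetraene) — cyclooctatetraene distorts into a non-planar tub to avoid antiaromaticity.
Ring F is planar and fully conjugated; 2 ring double bonds (4 π electrons) plus a heteroatom lone pair (2) give 6 π electrons. Since 6 = 4n+2 (n=1), ring F is aromatic (furan).
Ring G has two sp³ carbons, so it is not fully conjugated — not aromatic (2,3-dihydrofuran).
Aromatic: A, B, C, D, F. Total: 5.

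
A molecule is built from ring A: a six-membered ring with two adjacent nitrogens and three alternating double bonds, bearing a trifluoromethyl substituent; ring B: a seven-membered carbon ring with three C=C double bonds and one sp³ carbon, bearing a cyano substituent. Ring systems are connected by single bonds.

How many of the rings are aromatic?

1

Ring A is planar and fully conjugated; 3 ring double bonds give 6 π electrons. Since 6 = 4n+2 (n=1), ring A is aromatic (pyridazine).
Ring B has one sp³ carbon, so it is not fully conjugated — not aromatic (cycloheptatriene).
Aromatic: A. Total: 1.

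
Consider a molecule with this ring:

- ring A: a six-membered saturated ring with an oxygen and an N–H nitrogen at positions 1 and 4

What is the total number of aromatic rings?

Ring A has only sp³ atoms, so it is not fully conjugated — not aromatic (morpholine).

0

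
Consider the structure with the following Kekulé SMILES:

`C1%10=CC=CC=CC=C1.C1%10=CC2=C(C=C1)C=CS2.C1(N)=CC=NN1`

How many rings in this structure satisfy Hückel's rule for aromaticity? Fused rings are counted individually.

The SMILES encodes an eight-membered carbon ring with four alternating C=C double bonds; a six-membered carbon ring with three alternating C=C double bonds, fused to a five-membered ring containing one sulfur and two C=C double bonds; a five-membered ring with two adjacent nitrogens (one bearing H, one in a double bond) and two double bonds.
The 8-membered ring has only sp² ring atoms; a planar conformation would have a fully conjugated π system of 8 electrons. But 8 = 4(2), which is 4n not 4n+2, so it is not aromatic (cyclooctatetraene) — cyclooctatetraene distorts into a non-planar tub to avoid antiaromaticity.
The fused 6/5-membered bicyclic (with one sulfur) is a single π system with 9 sp² atoms and 10 π electrons from ring double bonds plus a heteroatom lone pair. 10 = 4(2)+2, so the system is aromatic and both rings count as aromatic (benzothiophene).
The 5-membered ring with two adjacent nitrogens (one N–H, one =N–) is fully conjugated (every ring atom contributes a p orbital); 2 ring double bonds (4 π electrons) plus a heteroatom lone pair (2) give 6 π electrons. 6 = 4(1)+2, so it is aromatic (pyrazole).
3 of the 4 rings are aromatic. Total: 3.

3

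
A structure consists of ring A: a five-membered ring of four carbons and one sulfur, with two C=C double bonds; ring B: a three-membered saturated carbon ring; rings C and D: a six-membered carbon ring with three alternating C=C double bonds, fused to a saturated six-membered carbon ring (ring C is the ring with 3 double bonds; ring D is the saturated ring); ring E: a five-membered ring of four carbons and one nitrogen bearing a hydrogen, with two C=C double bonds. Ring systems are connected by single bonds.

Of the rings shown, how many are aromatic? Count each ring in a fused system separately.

3

Ring A is planar and fully conjugated; 2 ring double bonds (4 π electrons) plus a heteroatom lone pair (2) give 6 π electrons. That satisfies 4n+2 with n=1, so ring A is aromatic (thiophene).
Ring B has only sp³ atoms, so it is not fully conjugated — not aromatic (cyclopropane).
Ring C is planar and fully conjugated; 3 ring double bonds give 6 π electrons. Since 6 = 4n+2 (n=1), ring C is aromatic (benzene ring).
Ring D has four sp³ carbons, so it is not fully conjugated — not aromatic (cyclohexane ring).
Ring E is fully conjugated (every ring atom contributes a p orbital); 2 ring double bonds (4 π electrons) plus a heteroatom lone pair (2) give 6 π electrons. That satisfies 4n+2 with n=1, so ring E is aromatic (pyrrole).
Aromatic: A, C, E. Total: 3.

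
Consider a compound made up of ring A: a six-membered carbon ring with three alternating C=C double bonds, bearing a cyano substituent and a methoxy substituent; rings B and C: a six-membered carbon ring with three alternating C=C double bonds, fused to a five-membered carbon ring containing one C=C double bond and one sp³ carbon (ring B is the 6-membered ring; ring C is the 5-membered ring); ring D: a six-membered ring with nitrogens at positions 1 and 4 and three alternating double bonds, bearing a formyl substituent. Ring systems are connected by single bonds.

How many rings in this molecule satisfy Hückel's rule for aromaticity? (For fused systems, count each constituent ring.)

3

Ring A has a continuous p-orbital overlap around the ring; 3 ring double bonds give 6 π electrons. Since 6 = 4n+2 (n=1), ring A is aromatic (benzene).
Ring B is planar and fully conjugated; 3 ring double bonds give 6 π electrons. 6 = 4(1)+2, so ring B is aromatic (benzene ring).
Ring C has one sp³ carbon, so it is not fully conjugated — not aromatic (cyclopentene ring).
Ring D has a continuous p-orbital overlap around the ring; 3 ring double bonds give 6 π electrons. Since 6 = 4n+2 (n=1), ring D is aromatic (pyrazine).
Aromatic: A, B, D. Total: 3.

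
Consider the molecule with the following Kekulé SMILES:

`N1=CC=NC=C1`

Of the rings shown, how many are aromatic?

1

The SMILES encodes a six-membered ring with nitrogens at positions 1 and 4 and three alternating double bonds.
The 6-membered ring with two nitrogens (1,4) has a continuous p-orbital overlap around the ring; 3 ring double bonds give 6 π electrons. Since 6 = 4n+2 (n=1), it is aromatic (pyrazine).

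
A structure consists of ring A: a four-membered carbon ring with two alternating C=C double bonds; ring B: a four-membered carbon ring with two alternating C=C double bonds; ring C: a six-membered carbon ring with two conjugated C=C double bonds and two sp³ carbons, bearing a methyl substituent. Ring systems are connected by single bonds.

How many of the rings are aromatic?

0

Ring A has only sp² ring atoms; a planar conformation would have a fully conjugated π system of 4 electrons. But 4 = 4(1), which is 4n not 4n+2, so ring A is not aromatic (cyclobutadiene) — cyclobutadiene is antiaromatic and distorts to a rectangle.
Ring B has only sp² ring atoms; a planar conformation would have a fully conjugated π system of 4 electrons. But 4 = 4(1), which is 4n not 4n+2, so ring B is not aromatic (cyclobutadiene) — cyclobutadiene is antiaromatic and distorts to a rectangle.
Ring C has two sp³ carbons, so it is not fully conjugated — not aromatic (1,3-cyclohexadiene).
No ring is aromatic. Total: 0.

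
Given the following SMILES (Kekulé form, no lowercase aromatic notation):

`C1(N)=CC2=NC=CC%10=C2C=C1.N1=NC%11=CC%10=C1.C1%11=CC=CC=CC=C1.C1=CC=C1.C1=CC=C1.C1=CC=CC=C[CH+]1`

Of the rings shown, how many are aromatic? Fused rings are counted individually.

The SMILES encodes two fused six-membered rings, each with three alternating double bonds; one ring is all carbon and the other has one ring nitrogen; a six-membered ring with two adjacent nitrogens and three alternating double bonds; an eight-membered carbon ring with four alternating C=C double bonds; a four-membered carbon ring with two alternating C=C double bonds; a four-membered carbon ring with two alternating C=C double bonds; a seven-membered all-carbon ring bearing a positive charge on one carbon, with three C=C double bonds.
The fused 6/6-membered bicyclic (with one nitrogen) is a single π system with 10 sp² atoms and 10 π electrons from ring double bonds. 10 = 4(2)+2, so the system is aromatic and both rings count as aromatic (quinoline).
The 6-membered ring with two nitrogens (1,2) is planar and fully conjugated; 3 ring double bonds give 6 π electrons. Since 6 = 4n+2 (n=1), it is aromatic (pyridazine).
The 8-membered ring has only sp² ring atoms; a planar conformation would have a fully conjugated π system of 8 electrons. But 8 = 4(2), which is 4n not 4n+2, so it is not aromatic (cyclooctatetraene) — cyclooctatetraene distorts into a non-planar tub to avoid antiaromaticity.
The 4-membered ring has only sp² ring atoms; a planar conformation would have a fully conjugated π system of 4 electrons. But 4 = 4(1), which is 4n not 4n+2, so it is not aromatic (cyclobutadiene) — cyclobutadiene is antiaromatic and distorts to a rectangle.
The second 4-membered ring has only sp² ring atoms; a planar conformation would have a fully conjugated π system of 4 electrons. But 4 = 4(1), which is 4n not 4n+2, so it is not aromatic (cyclobutadiene) — cyclobutadiene is antiaromatic and distorts to a rectangle.
The 7-membered ring has a continuous p-orbital overlap around the ring; 3 ring double bonds (6 π electrons) plus the carbocation's empty p orbital (0, but keeps the ring conjugated) give 6 π electrons. That satisfies 4n+2 with n=1, so it is aromatic (tropylium cation).
4 of the 7 rings are aromatic. Total: 4.

4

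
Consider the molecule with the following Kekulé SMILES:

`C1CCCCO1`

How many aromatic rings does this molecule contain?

0

The SMILES encodes a six-membered saturated ring of five carbons and one oxygen.
The 6-membered ring with one oxygen has only sp³ atoms, so it is not fully conjugated — not aromatic (tetrahydropyran).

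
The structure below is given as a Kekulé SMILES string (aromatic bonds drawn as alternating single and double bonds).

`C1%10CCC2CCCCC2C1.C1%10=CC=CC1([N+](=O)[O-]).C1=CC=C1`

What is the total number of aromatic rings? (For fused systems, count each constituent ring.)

0

The SMILES encodes two fused six-membered saturated carbon rings; a five-membered carbon ring with two conjugated C=C double bonds and one sp³ carbon; a four-membered carbon ring with two alternating C=C double bonds.
The 6-membered ring has only sp³ atoms, so it is not fully conjugated — not aromatic (cyclohexane ring).
The second 6-membered ring has only sp³ atoms, so it is not fully conjugated — not aromatic (cyclohexane ring).
The 5-membered ring has one sp³ carbon, so it is not fully conjugated — not aromatic (cyclopentadiene).
The 4-membered ring has only sp² ring atoms; a planar conformation would have a fully conjugated π system of 4 electrons. But 4 = 4(1), which is 4n not 4n+2, so it is not aromatic (cyclobutadiene) — cyclobutadiene is antiaromatic and distorts to a rectangle.
None of the rings are aromatic. Total: 0.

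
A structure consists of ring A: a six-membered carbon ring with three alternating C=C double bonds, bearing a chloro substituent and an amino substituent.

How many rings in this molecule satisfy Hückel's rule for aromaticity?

1

Ring A is fully conjugated (every ring atom contributes a p orbital); 3 ring double bonds give 6 π electrons. Since 6 = 4n+2 (n=1), ring A is aromatic (benzene).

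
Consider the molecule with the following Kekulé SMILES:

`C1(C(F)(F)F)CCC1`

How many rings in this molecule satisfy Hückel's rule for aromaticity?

The SMILES encodes a four-membered saturated carbon ring.
The 4-membered ring has only sp³ atoms, so it is not fully conjugated — not aromatic (cyclobutane).

0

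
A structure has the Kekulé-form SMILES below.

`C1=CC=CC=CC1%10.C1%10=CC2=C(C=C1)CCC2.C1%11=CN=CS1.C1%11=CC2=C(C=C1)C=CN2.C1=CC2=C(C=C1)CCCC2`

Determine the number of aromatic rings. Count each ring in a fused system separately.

5

The SMILES encodes a seven-membered carbon ring with three C=C double bonds and one sp³ carbon; a six-membered carbon ring with three alternating C=C double bonds, fused to a saturated five-membered carbon ring; a five-membered ring with a sulfur at position 1 and a nitrogen at position 3 (in a C=N bond), with two double bonds; a six-membered carbon ring with three alternating C=C double bonds, fused to a five-membered ring containing one N–H nitrogen and two C=C double bonds; a six-membered carbon ring with three alternating C=C double bonds, fused to a saturated six-membered carbon ring.
The 7-membered ring has one sp³ carbon, so it is not fully conjugated — not aromatic (cycloheptatriene).
The 6-membered ring is planar and fully conjugated; 3 ring double bonds give 6 π electrons. Since 6 = 4n+2 (n=1), it is aromatic (benzene ring).
The 5-membered ring has three sp³ carbons, so it is not fully conjugated — not aromatic (cyclopentane ring).
The 5-membered ring with one sulfur and one =N– has a continuous p-orbital overlap around the ring; 2 ring double bonds (4 π electrons) plus a heteroatom lone pair (2) give 6 π electrons. 6 = 4(1)+2, so it is aromatic (thiazole).
The fused 6/5-membered bicyclic (with one N–H) is a single π system with 9 sp² atoms and 10 π electrons from ring double bonds plus a heteroatom lone pair. 10 = 4(2)+2, so the system is aromatic and both rings count as aromatic (indole).
The second 6-membered ring has a continuous p-orbital overlap around the ring; 3 ring double bonds give 6 π electrons. That satisfies 4n+2 with n=1, so it is aromatic (benzene ring).
The third 6-membered ring has four sp³ carbons, so it is not fully conjugated — not aromatic (cyclohexane ring).
5 of the 8 rings are aromatic. Total: 5.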